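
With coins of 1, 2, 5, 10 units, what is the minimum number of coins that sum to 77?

9

Use the largest denomination that fits, subtract, and repeat.
77 = 7×10 + 1×5 + 1×2
Total coins = 7 + 1 + 1 = 9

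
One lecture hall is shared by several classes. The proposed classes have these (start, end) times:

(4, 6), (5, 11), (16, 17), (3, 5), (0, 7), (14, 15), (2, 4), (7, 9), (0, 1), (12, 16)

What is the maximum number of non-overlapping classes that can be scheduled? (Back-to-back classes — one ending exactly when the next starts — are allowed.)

6

Sort by end time and greedily take each interval whose start is ≥ the last chosen end.
By end time: (0,1), (2,4), (3,5), (4,6), (0,7), (7,9), (5,11), (14,15), (12,16), (16,17).
Pick (0,1); next start ≥ 1 → (2,4); next start ≥ 4 → (4,6); next start ≥ 6 → (7,9); next start ≥ 9 → (14,15); next start ≥ 15 → (16,17).
Selected 6 classes.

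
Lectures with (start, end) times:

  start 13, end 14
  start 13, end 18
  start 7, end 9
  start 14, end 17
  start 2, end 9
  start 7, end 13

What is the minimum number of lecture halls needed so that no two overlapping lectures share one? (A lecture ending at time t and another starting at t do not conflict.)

Count concurrent intervals with a sweep; the peak is the room count.
Events (time:±→running): 2:+→1 7:+→2 7:+→3 … peak 3.

3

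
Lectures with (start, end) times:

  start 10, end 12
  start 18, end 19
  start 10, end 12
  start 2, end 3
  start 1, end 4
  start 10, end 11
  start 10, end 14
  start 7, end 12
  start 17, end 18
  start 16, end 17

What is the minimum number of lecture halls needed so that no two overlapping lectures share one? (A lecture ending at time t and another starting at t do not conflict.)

5

Count concurrent intervals with a sweep; the peak is the room count.
starts: [1, 2, 7, 10, 10, 10, 10, 16, 17, 18]
ends:   [3, 4, 11, 12, 12, 12, 14, 17, 18, 19]
s1→1 s2→2 e3→1 e4→0 s7→1 s10→2 s10→3 s10→4 s10→5  — peak 5.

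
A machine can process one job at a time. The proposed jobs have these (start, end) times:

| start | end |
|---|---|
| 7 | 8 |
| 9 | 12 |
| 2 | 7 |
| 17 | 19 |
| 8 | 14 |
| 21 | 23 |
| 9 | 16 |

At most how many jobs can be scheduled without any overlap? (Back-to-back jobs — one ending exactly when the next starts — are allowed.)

By end time: (2,7), (7,8), (9,12), (8,14), (9,16), (17,19), (21,23).
Pick (2,7); next start ≥ 7 → (7,8); next start ≥ 8 → (9,12); next start ≥ 12 → (17,19); next start ≥ 19 → (21,23).
Selected 5 jobs.

5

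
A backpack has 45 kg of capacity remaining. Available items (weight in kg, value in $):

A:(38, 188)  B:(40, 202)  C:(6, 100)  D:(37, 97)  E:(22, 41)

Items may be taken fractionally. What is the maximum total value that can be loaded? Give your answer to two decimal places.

296.95

Sort by value per unit weight and fill in that order.
Ratios (sorted): C 16.67, B 5.05, A 4.95, D 2.62, E 1.86
take C (6 @ 100); take 39/40 of B → 196.95. Capacity used 45/45.
Total value = 296.95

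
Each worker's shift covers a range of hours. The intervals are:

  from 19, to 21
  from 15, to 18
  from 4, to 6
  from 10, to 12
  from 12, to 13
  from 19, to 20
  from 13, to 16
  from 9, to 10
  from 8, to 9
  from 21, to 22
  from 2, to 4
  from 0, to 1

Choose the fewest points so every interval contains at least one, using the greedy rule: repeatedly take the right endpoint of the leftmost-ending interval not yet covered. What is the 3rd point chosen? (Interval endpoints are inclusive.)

9

Sort by right endpoint; whenever an interval is uncovered, place a point at its right end.
By right end: [0,1]  [2,4]  [4,6]  [8,9]  [9,10]  [10,12]  [12,13]  [13,16]  [15,18]  [19,20]  [19,21]  [21,22]
[0,1] uncovered → point at 1; [2,4] uncovered → point at 4; [8,9] uncovered → point at 9; [10,12] uncovered → point at 12; [13,16] uncovered → point at 16; [19,20] uncovered → point at 20; [21,22] uncovered → point at 22.
Points: 1, 4, 9, 12, 16, 20, 22 (7 total).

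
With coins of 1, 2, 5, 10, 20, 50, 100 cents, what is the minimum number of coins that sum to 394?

8

394 = 3×100 + 1×50 + 2×20 + 2×2
Total coins = 3 + 1 + 2 + 2 = 8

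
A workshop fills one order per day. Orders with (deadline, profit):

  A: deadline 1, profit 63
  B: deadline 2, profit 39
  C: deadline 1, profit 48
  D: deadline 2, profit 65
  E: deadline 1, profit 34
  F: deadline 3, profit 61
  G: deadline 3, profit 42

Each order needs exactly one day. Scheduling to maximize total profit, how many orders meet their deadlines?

3

Profit order: D=65 A=63 F=61 C=48 G=42 B=39 E=34
Assign: D→slot 2, A→slot 1, F→slot 3, C skipped, G skipped, B skipped, E skipped.
Slots: [1:A] [2:D] [3:F]
3 of 7 scheduled.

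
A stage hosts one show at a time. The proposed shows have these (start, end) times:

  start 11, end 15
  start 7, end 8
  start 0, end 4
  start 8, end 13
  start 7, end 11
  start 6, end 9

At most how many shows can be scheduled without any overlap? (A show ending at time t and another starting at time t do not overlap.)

3

Sort by end time and greedily take each interval whose start is ≥ the last chosen end.
By end time: (0,4), (7,8), (6,9), (7,11), (8,13), (11,15).
Pick (0,4); next start ≥ 4 → (7,8); next start ≥ 8 → (8,13).
Selected 3 shows.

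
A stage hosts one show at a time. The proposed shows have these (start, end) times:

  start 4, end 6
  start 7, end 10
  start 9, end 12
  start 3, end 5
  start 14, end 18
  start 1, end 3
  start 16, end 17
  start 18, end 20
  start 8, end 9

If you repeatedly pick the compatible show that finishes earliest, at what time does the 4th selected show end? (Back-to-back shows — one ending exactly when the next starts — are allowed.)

Greedy by earliest finish: after sorting by end time, pick each interval compatible with the last pick.
By end time: (1,3), (3,5), (4,6), (8,9), (7,10), (9,12), (16,17), (14,18), (18,20).
Pick (1,3); next start ≥ 3 → (3,5); next start ≥ 5 → (8,9); next start ≥ 9 → (9,12); next start ≥ 12 → (16,17); next start ≥ 17 → (18,20).
Selected: (1,3) (3,5) (8,9) (9,12) (16,17) (18,20)

12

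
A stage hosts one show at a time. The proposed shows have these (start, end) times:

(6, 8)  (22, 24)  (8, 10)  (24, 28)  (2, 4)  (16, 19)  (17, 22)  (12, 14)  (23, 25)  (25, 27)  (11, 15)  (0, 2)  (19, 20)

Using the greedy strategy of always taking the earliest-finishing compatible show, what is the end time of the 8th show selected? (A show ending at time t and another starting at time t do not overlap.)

24

Sort by end time and greedily take each interval whose start is ≥ the last chosen end.
By end time: (0,2), (2,4), (6,8), (8,10), (12,14), (11,15), (16,19), (19,20), (17,22), (22,24), (23,25), (25,27), (24,28).
Pick (0,2); next start ≥ 2 → (2,4); next start ≥ 4 → (6,8); next start ≥ 8 → (8,10); next start ≥ 10 → (12,14); next start ≥ 14 → (16,19); next start ≥ 19 → (19,20); next start ≥ 20 → (22,24); next start ≥ 24 → (25,27).
Selected: (0,2) (2,4) (6,8) (8,10) (12,14) (16,19) (19,20) (22,24) (25,27)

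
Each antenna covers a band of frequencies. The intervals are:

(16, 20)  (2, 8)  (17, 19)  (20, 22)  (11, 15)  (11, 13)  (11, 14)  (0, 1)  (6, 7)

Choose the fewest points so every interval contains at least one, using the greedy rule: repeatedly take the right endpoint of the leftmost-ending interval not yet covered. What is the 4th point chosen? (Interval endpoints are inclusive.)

19

Sorted: [0,1] [6,7] [2,8] [11,13] [11,14] [11,15] [17,19] [16,20] [20,22]
{[0,1]} hit by 1; {[6,7],[2,8]} hit by 7; {[11,13],[11,14],[11,15]} hit by 13; {[17,19],[16,20]} hit by 19; {[20,22]} hit by 22.
Points: 1, 7, 13, 19, 22 (5 total).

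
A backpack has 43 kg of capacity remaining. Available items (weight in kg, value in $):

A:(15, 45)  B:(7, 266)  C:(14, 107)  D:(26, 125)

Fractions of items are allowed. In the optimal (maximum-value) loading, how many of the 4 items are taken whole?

Ratios (sorted): B 38.00, C 7.64, D 4.81, A 3.00
take B (7 @ 266); take C (14 @ 107); take 22/26 of D → 105.77. Capacity used 43/43.
2 item(s) taken whole; one partial (take 22/26 of D).

2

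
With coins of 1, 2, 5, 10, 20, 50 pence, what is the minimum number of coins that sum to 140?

140 = 2×50 + 2×20
Total coins = 2 + 2 = 4

4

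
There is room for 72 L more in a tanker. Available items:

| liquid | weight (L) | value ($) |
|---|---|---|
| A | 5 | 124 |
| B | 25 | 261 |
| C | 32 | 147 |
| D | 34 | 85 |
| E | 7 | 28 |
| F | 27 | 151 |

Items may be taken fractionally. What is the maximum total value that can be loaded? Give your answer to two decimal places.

604.91

Greedy by value/weight ratio, highest first.
Ratios (sorted): A 24.80, B 10.44, F 5.59, C 4.59, E 4.00, D 2.50
take A (5 @ 124); take B (25 @ 261); take F (27 @ 151); take 15/32 of C → 68.91. Capacity used 72/72.
Total value = 604.91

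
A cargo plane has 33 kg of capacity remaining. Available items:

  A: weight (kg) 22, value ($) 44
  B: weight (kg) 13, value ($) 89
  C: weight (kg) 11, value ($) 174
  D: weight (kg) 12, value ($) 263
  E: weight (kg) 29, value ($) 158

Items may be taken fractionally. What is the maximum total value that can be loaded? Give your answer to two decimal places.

Order: D (263/12=21.92) > C (174/11=15.82) > B (89/13=6.85) > E (158/29=5.45) > A (44/22=2.00)
Fill: take D (12 @ 263) → take C (11 @ 174) → take 10/13 of B → 68.46; 33/33 used.
Total value = 505.46

505.46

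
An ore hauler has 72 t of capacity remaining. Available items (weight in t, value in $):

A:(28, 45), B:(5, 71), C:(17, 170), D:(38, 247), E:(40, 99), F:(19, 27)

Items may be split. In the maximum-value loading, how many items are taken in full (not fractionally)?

Ratios (sorted): B 14.20, C 10.00, D 6.50, E 2.48, A 1.61, F 1.42
take B (5 @ 71); take C (17 @ 170); take D (38 @ 247); take 12/40 of E → 29.70. Capacity used 72/72.
3 item(s) taken whole; one partial (take 12/40 of E).

3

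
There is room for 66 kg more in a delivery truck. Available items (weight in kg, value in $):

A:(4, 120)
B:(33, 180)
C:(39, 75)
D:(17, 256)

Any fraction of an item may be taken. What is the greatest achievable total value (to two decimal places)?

Ratios (sorted): A 30.00, D 15.06, B 5.45, C 1.92
take A (4 @ 120); take D (17 @ 256); take B (33 @ 180); take 12/39 of C → 23.08. Capacity used 66/66.
Total value = 579.08

579.08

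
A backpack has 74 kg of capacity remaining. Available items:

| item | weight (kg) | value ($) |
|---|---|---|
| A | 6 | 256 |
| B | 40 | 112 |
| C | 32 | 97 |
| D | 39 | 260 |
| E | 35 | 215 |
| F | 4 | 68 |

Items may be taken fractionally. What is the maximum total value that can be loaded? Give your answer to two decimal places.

Ratios (sorted): A 42.67, F 17.00, D 6.67, E 6.14, C 3.03, B 2.80
take A (6 @ 256); take F (4 @ 68); take D (39 @ 260); take 25/35 of E → 153.57. Capacity used 74/74.
Total value = 737.57

737.57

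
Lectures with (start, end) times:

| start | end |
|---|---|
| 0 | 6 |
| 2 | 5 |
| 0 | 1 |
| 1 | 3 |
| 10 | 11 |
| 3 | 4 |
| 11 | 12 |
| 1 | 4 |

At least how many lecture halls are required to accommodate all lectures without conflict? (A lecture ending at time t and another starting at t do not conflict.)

4

Count concurrent intervals with a sweep; the peak is the room count.
starts: [0, 0, 1, 1, 2, 3, 10, 11]
ends:   [1, 3, 4, 4, 5, 6, 11, 12]
s0→1 s0→2 e1→1 s1→2 s1→3 s2→4  — peak 4.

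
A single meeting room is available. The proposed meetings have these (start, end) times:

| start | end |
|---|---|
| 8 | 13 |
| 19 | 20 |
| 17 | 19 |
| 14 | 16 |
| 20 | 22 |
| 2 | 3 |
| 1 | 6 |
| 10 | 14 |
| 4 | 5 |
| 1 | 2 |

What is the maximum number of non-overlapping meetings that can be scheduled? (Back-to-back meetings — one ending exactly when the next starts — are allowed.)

8

Sorted by end: (1,2)  (2,3)  (4,5)  (1,6)  (8,13)  (10,14)  (14,16)  (17,19)  (19,20)  (20,22)
take (1,2); take (2,3); take (4,5); skip (1,6); take (8,13); take (14,16); take (17,19); take (19,20); take (20,22).
Selected 8 meetings.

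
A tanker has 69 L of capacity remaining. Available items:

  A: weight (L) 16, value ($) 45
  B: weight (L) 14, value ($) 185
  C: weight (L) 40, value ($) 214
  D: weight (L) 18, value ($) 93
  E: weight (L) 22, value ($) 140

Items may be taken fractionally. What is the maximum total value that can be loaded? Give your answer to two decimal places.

Sort by value per unit weight and fill in that order.
Ratios (sorted): B 13.21, E 6.36, C 5.35, D 5.17, A 2.81
take B (14 @ 185); take E (22 @ 140); take 33/40 of C → 176.55. Capacity used 69/69.
Total value = 501.55

501.55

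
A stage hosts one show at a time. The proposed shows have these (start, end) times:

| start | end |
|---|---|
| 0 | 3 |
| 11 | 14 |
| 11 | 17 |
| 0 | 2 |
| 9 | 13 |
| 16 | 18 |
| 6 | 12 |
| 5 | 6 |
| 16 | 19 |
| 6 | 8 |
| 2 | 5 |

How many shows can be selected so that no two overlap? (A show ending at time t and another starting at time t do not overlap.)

6

Sorted by end: (0,2)  (0,3)  (2,5)  (5,6)  (6,8)  (6,12)  (9,13)  (11,14)  (11,17)  (16,18)  (16,19)
take (0,2); take (2,5); take (5,6); take (6,8); skip (6,12); take (9,13); skip (11,14); take (16,18); skip (16,19).
Selected 6 shows.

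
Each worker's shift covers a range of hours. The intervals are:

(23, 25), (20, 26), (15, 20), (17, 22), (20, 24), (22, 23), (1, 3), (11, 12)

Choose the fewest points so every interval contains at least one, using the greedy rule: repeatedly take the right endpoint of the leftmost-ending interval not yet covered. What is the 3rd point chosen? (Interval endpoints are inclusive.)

Process intervals by earliest right end; each time one isn't hit yet, stab at its right endpoint.
Sorted: [1,3] [11,12] [15,20] [17,22] [22,23] [20,24] [23,25] [20,26]
{[1,3]} hit by 3; {[11,12]} hit by 12; {[15,20],[17,22]} hit by 20; {[22,23],[20,24],[23,25],[20,26]} hit by 23.
Points: 3, 12, 20, 23 (4 total).

20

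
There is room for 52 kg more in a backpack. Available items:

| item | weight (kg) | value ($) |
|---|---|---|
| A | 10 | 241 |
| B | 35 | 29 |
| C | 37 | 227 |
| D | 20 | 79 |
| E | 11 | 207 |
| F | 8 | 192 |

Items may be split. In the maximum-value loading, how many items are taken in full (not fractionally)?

3

Greedy by value/weight ratio, highest first.
Order: A (241/10=24.10) > F (192/8=24.00) > E (207/11=18.82) > C (227/37=6.14) > D (79/20=3.95) > B (29/35=0.83)
Fill: take A (10 @ 241) → take F (8 @ 192) → take E (11 @ 207) → take 23/37 of C → 141.11; 52/52 used.
3 item(s) taken whole; one partial (take 23/37 of C).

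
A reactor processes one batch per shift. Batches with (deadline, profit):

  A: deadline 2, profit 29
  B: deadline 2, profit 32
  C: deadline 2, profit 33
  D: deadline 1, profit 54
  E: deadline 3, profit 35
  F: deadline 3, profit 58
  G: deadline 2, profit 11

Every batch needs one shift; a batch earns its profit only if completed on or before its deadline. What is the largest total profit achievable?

147

By profit: F(d3,58), D(d1,54), E(d3,35), C(d2,33), B(d2,32), A(d2,29), G(d2,11)
F→slot 3; D→slot 1; E→slot 2; C skipped; B skipped; A skipped; G skipped.
Profit = 54 + 35 + 58 = 147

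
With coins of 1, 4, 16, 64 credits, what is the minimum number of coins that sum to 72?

72 − 1×64→8 − 2×4→0
Total coins = 1 + 2 = 3

3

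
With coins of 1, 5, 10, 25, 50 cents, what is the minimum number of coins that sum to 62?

4

62 − 1×50→12 − 1×10→2 − 2×1→0
Total coins = 1 + 1 + 2 = 4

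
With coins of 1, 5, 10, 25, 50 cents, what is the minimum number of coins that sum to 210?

5

210 = 4×50 + 1×10
Total coins = 4 + 1 = 5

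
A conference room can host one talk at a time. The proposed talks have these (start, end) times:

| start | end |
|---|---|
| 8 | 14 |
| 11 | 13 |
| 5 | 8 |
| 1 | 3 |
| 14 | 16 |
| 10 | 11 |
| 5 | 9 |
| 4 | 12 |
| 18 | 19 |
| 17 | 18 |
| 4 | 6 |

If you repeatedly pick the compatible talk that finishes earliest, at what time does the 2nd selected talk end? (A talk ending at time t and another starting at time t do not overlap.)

Sorted by end: (1,3)  (4,6)  (5,8)  (5,9)  (10,11)  (4,12)  (11,13)  (8,14)  (14,16)  (17,18)  (18,19)
take (1,3); take (4,6); take (10,11); take (11,13); take (14,16); take (17,18); take (18,19).
Selected: (1,3) (4,6) (10,11) (11,13) (14,16) (17,18) (18,19)

6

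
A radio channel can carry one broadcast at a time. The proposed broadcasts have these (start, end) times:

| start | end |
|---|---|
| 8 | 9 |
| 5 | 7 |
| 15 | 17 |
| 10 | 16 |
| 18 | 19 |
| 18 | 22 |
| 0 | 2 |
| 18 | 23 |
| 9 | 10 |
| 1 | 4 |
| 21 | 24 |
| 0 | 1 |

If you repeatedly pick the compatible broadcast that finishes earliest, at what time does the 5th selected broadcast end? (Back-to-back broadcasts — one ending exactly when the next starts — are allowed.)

Order by finish time; keep every interval that doesn't clash with the previous kept one.
By end time: (0,1), (0,2), (1,4), (5,7), (8,9), (9,10), (10,16), (15,17), (18,19), (18,22), (18,23), (21,24).
Pick (0,1); next start ≥ 1 → (1,4); next start ≥ 4 → (5,7); next start ≥ 7 → (8,9); next start ≥ 9 → (9,10); next start ≥ 10 → (10,16); next start ≥ 16 → (18,19); next start ≥ 19 → (21,24).
Selected: (0,1) (1,4) (5,7) (8,9) (9,10) (10,16) (18,19) (21,24)

10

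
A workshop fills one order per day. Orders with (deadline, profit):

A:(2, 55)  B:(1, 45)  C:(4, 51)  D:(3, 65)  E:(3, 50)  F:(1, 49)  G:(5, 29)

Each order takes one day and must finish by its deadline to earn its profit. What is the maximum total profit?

Profit order: D=65 A=55 C=51 E=50 F=49 B=45 G=29
Assign: D→slot 3, A→slot 2, C→slot 4, E→slot 1, F skipped, B skipped, G→slot 5.
Slots: [1:E] [2:A] [3:D] [4:C] [5:G]
Profit = 50 + 55 + 65 + 51 + 29 = 250

250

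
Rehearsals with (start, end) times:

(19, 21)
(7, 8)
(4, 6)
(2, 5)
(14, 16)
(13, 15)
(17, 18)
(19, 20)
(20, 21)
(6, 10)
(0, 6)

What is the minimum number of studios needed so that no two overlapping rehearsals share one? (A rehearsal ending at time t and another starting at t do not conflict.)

3

starts: [0, 2, 4, 6, 7, 13, 14, 17, 19, 19, 20]
ends:   [5, 6, 6, 8, 10, 15, 16, 18, 20, 21, 21]
s0→1 s2→2 s4→3  — peak 3.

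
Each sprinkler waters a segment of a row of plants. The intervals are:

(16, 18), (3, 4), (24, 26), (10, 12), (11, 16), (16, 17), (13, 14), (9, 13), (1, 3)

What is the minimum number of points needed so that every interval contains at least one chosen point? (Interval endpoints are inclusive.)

By right end: [1,3]  [3,4]  [10,12]  [9,13]  [13,14]  [11,16]  [16,17]  [16,18]  [24,26]
[1,3] uncovered → point at 3; [10,12] uncovered → point at 12; [13,14] uncovered → point at 14; [16,17] uncovered → point at 17; [24,26] uncovered → point at 26.
Points: 3, 12, 14, 17, 26 (5 total).

5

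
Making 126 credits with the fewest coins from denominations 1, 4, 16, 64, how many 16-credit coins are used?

Greedy: take as many of the largest coin as possible, then repeat with the remainder.
126 − 1×64→62 − 3×16→14 − 3×4→2 − 2×1→0
Count of 16: 3

3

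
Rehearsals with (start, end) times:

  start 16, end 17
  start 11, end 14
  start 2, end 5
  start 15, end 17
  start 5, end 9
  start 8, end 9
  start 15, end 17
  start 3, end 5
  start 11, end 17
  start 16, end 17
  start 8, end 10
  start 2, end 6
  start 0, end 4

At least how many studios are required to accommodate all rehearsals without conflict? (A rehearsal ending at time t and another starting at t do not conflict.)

starts: [0, 2, 2, 3, 5, 8, 8, 11, 11, 15, 15, 16, 16]
ends:   [4, 5, 5, 6, 9, 9, 10, 14, 17, 17, 17, 17, 17]
s0→1 s2→2 s2→3 s3→4 e4→3 e5→2 e5→1 s5→2 e6→1 s8→2 s8→3 e9→2 e9→1 e10→0 s11→1 s11→2 e14→1 s15→2 s15→3 s16→4 s16→5  — peak 5.

5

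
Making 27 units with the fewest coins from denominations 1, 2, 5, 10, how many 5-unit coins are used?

1

27 = 2×10 + 1×5 + 1×2
Count of 5: 1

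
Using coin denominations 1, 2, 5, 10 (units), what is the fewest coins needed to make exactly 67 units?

8

Greedy: take as many of the largest coin as possible, then repeat with the remainder.
67 = 6×10 + 1×5 + 1×2
Total coins = 6 + 1 + 1 = 8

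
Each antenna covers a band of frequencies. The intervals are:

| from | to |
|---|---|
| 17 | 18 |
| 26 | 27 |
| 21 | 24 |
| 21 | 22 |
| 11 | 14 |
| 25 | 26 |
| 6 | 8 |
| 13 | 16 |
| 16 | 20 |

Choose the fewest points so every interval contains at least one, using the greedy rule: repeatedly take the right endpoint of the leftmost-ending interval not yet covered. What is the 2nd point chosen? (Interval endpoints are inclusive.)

14

Sort by right endpoint; whenever an interval is uncovered, place a point at its right end.
Sorted: [6,8] [11,14] [13,16] [17,18] [16,20] [21,22] [21,24] [25,26] [26,27]
{[6,8]} hit by 8; {[11,14],[13,16]} hit by 14; {[17,18],[16,20]} hit by 18; {[21,22],[21,24]} hit by 22; {[25,26],[26,27]} hit by 26.
Points: 8, 14, 18, 22, 26 (5 total).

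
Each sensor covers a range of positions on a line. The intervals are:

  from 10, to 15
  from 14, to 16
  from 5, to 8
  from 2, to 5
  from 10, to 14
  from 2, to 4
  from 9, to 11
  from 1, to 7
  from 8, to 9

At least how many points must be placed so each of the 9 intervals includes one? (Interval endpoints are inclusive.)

Process intervals by earliest right end; each time one isn't hit yet, stab at its right endpoint.
By right end: [2,4]  [2,5]  [1,7]  [5,8]  [8,9]  [9,11]  [10,14]  [10,15]  [14,16]
[2,4] uncovered → point at 4; [5,8] uncovered → point at 8; [9,11] uncovered → point at 11; [14,16] uncovered → point at 16.
Points: 4, 8, 11, 16 (4 total).

4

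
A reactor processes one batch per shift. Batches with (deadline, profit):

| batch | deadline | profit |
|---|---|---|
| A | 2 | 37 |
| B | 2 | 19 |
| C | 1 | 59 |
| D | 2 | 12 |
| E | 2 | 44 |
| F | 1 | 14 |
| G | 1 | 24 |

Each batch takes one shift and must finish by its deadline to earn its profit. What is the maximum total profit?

103

By profit: C(d1,59), E(d2,44), A(d2,37), G(d1,24), B(d2,19), F(d1,14), D(d2,12)
C→slot 1; E→slot 2; A skipped; G skipped; B skipped; F skipped; D skipped.
Profit = 59 + 44 = 103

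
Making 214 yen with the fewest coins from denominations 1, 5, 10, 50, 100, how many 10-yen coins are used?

1

214 = 2×100 + 1×10 + 4×1
Count of 10: 1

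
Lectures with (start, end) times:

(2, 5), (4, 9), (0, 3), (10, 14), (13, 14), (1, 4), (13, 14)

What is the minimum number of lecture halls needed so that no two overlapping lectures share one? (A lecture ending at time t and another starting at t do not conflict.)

3

Count concurrent intervals with a sweep; the peak is the room count.
starts: [0, 1, 2, 4, 10, 13, 13]
ends:   [3, 4, 5, 9, 14, 14, 14]
s0→1 s1→2 s2→3  — peak 3.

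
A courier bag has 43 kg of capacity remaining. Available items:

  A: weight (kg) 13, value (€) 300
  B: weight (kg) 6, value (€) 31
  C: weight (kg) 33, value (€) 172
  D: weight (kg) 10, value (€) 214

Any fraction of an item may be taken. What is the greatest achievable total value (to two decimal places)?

618.24

Order: A (300/13=23.08) > D (214/10=21.40) > C (172/33=5.21) > B (31/6=5.17)
Fill: take A (13 @ 300) → take D (10 @ 214) → take 20/33 of C → 104.24; 43/43 used.
Total value = 618.24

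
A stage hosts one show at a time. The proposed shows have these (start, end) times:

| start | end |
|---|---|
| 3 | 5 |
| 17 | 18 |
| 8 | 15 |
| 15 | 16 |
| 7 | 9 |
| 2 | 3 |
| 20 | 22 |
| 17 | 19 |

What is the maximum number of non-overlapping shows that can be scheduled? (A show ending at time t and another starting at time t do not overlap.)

6

Sort by end time and greedily take each interval whose start is ≥ the last chosen end.
By end time: (2,3), (3,5), (7,9), (8,15), (15,16), (17,18), (17,19), (20,22).
Pick (2,3); next start ≥ 3 → (3,5); next start ≥ 5 → (7,9); next start ≥ 9 → (15,16); next start ≥ 16 → (17,18); next start ≥ 18 → (20,22).
Selected 6 shows.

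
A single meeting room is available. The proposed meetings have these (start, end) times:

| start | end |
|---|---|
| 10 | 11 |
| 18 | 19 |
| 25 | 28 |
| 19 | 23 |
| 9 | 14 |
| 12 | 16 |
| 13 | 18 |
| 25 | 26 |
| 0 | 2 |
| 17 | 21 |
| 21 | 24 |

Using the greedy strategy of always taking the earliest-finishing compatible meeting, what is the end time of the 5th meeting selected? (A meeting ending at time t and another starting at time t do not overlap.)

By end time: (0,2), (10,11), (9,14), (12,16), (13,18), (18,19), (17,21), (19,23), (21,24), (25,26), (25,28).
Pick (0,2); next start ≥ 2 → (10,11); next start ≥ 11 → (12,16); next start ≥ 16 → (18,19); next start ≥ 19 → (19,23); next start ≥ 23 → (25,26).
Selected: (0,2) (10,11) (12,16) (18,19) (19,23) (25,26)

23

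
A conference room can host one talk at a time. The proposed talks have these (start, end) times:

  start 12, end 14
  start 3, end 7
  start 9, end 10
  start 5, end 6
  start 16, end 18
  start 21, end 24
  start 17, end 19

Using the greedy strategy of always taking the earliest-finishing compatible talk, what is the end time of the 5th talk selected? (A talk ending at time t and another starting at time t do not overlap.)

24

Order by finish time; keep every interval that doesn't clash with the previous kept one.
Sorted by end: (5,6)  (3,7)  (9,10)  (12,14)  (16,18)  (17,19)  (21,24)
take (5,6); skip (3,7); take (9,10); take (12,14); take (16,18); take (21,24).
Selected: (5,6) (9,10) (12,14) (16,18) (21,24)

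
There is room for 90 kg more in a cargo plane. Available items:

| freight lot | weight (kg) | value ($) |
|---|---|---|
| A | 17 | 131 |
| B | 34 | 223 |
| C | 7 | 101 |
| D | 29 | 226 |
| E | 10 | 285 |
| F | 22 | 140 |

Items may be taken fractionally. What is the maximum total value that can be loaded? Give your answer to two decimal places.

920.09

Ratios (sorted): E 28.50, C 14.43, D 7.79, A 7.71, B 6.56, F 6.36
take E (10 @ 285); take C (7 @ 101); take D (29 @ 226); take A (17 @ 131); take 27/34 of B → 177.09. Capacity used 90/90.
Total value = 920.09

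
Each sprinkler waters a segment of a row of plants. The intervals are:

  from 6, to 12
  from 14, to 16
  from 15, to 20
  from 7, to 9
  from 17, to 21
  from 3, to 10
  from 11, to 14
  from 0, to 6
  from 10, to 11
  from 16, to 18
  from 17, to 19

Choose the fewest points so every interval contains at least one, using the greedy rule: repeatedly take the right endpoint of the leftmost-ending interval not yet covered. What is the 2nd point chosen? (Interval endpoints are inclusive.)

9

Sort by right endpoint; whenever an interval is uncovered, place a point at its right end.
By right end: [0,6]  [7,9]  [3,10]  [10,11]  [6,12]  [11,14]  [14,16]  [16,18]  [17,19]  [15,20]  [17,21]
[0,6] uncovered → point at 6; [7,9] uncovered → point at 9; [10,11] uncovered → point at 11; [14,16] uncovered → point at 16; [17,19] uncovered → point at 19.
Points: 6, 9, 11, 16, 19 (5 total).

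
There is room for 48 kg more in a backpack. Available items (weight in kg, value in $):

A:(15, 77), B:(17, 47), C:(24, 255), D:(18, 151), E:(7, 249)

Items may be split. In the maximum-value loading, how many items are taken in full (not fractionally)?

Ratios (sorted): E 35.57, C 10.62, D 8.39, A 5.13, B 2.76
take E (7 @ 249); take C (24 @ 255); take 17/18 of D → 142.61. Capacity used 48/48.
2 item(s) taken whole; one partial (take 17/18 of D).

2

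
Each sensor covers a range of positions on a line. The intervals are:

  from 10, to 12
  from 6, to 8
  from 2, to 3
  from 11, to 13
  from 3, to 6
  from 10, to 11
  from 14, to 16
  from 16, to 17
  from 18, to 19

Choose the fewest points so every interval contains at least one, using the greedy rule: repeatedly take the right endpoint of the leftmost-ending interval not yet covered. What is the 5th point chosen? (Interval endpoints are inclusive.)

Process intervals by earliest right end; each time one isn't hit yet, stab at its right endpoint.
By right end: [2,3]  [3,6]  [6,8]  [10,11]  [10,12]  [11,13]  [14,16]  [16,17]  [18,19]
[2,3] uncovered → point at 3; [6,8] uncovered → point at 8; [10,11] uncovered → point at 11; [14,16] uncovered → point at 16; [18,19] uncovered → point at 19.
Points: 3, 8, 11, 16, 19 (5 total).

19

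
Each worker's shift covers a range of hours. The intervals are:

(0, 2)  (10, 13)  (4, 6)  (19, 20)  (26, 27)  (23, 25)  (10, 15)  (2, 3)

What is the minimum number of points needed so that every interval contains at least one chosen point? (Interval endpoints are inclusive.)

Sort by right endpoint; whenever an interval is uncovered, place a point at its right end.
By right end: [0,2]  [2,3]  [4,6]  [10,13]  [10,15]  [19,20]  [23,25]  [26,27]
[0,2] uncovered → point at 2; [4,6] uncovered → point at 6; [10,13] uncovered → point at 13; [19,20] uncovered → point at 20; [23,25] uncovered → point at 25; [26,27] uncovered → point at 27.
Points: 2, 6, 13, 20, 25, 27 (6 total).

6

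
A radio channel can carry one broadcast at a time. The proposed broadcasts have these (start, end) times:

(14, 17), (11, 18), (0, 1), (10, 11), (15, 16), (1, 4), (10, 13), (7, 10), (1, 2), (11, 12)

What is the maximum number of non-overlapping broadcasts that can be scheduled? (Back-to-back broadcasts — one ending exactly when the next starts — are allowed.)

Sorted by end: (0,1)  (1,2)  (1,4)  (7,10)  (10,11)  (11,12)  (10,13)  (15,16)  (14,17)  (11,18)
take (0,1); take (1,2); take (7,10); take (10,11); take (11,12); take (15,16); skip (14,17).
Selected 6 broadcasts.

6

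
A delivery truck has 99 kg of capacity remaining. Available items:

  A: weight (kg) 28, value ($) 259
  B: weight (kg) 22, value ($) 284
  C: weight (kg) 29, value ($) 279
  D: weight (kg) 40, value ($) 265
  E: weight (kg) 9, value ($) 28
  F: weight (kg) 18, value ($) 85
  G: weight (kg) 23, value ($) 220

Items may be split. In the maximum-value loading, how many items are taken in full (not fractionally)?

3

Order: B (284/22=12.91) > C (279/29=9.62) > G (220/23=9.57) > A (259/28=9.25) > D (265/40=6.62) > F (85/18=4.72) > E (28/9=3.11)
Fill: take B (22 @ 284) → take C (29 @ 279) → take G (23 @ 220) → take 25/28 of A → 231.25; 99/99 used.
3 item(s) taken whole; one partial (take 25/28 of A).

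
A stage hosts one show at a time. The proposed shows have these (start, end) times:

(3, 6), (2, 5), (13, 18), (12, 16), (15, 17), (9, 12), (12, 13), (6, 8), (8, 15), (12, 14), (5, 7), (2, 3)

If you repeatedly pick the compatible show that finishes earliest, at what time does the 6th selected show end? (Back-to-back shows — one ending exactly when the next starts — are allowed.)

Sorted by end: (2,3)  (2,5)  (3,6)  (5,7)  (6,8)  (9,12)  (12,13)  (12,14)  (8,15)  (12,16)  (15,17)  (13,18)
take (2,3); take (3,6); take (6,8); take (9,12); take (12,13); skip (12,14); take (15,17); skip (13,18).
Selected: (2,3) (3,6) (6,8) (9,12) (12,13) (15,17)

17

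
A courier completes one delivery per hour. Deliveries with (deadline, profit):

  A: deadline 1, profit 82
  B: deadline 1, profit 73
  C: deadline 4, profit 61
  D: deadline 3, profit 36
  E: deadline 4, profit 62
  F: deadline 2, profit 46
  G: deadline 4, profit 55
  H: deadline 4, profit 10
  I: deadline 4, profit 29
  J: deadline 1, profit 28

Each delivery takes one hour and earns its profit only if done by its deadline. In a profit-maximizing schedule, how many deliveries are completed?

4

Take jobs in profit order; each goes to the latest open slot no later than its deadline.
By profit: A(d1,82), B(d1,73), E(d4,62), C(d4,61), G(d4,55), F(d2,46), D(d3,36), I(d4,29), J(d1,28), H(d4,10)
A→slot 1; B skipped; E→slot 4; C→slot 3; G→slot 2; F skipped; D skipped; I skipped; J skipped; H skipped.
4 of 10 scheduled.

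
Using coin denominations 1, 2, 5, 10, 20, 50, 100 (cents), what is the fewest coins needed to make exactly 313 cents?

Greedy: take as many of the largest coin as possible, then repeat with the remainder.
313 = 3×100 + 1×10 + 1×2 + 1×1
Total coins = 3 + 1 + 1 + 1 = 6

6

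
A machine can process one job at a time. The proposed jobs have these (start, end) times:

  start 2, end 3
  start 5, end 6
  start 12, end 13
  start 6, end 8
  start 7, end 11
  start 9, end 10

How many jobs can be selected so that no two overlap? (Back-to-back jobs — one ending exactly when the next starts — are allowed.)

Sorted by end: (2,3)  (5,6)  (6,8)  (9,10)  (7,11)  (12,13)
take (2,3); take (5,6); take (6,8); take (9,10); skip (7,11); take (12,13).
Selected 5 jobs.

5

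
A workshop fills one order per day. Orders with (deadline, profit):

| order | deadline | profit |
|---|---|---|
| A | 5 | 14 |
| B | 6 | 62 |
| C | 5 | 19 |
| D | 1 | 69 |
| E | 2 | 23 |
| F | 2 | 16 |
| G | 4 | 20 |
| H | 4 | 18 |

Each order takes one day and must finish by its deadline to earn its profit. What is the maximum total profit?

211

Take jobs in profit order; each goes to the latest open slot no later than its deadline.
Profit order: D=69 B=62 E=23 G=20 C=19 H=18 F=16 A=14
Assign: D→slot 1, B→slot 6, E→slot 2, G→slot 4, C→slot 5, H→slot 3, F skipped, A skipped.
Slots: [1:D] [2:E] [3:H] [4:G] [5:C] [6:B]
Profit = 69 + 23 + 18 + 20 + 19 + 62 = 211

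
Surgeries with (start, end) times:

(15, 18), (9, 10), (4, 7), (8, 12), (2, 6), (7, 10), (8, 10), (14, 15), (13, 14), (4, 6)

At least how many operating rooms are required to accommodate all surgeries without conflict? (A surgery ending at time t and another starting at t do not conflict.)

4

starts: [2, 4, 4, 7, 8, 8, 9, 13, 14, 15]
ends:   [6, 6, 7, 10, 10, 10, 12, 14, 15, 18]
s2→1 s4→2 s4→3 e6→2 e6→1 e7→0 s7→1 s8→2 s8→3 s9→4  — peak 4.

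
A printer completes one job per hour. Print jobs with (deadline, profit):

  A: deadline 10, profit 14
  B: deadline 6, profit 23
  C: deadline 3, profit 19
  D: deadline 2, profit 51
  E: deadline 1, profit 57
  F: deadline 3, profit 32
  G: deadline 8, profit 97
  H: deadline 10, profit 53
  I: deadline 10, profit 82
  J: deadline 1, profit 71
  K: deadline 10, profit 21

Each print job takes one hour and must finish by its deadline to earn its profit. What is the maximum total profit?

Sort by profit descending; place each in the latest free slot ≤ its deadline.
By profit: G(d8,97), I(d10,82), J(d1,71), E(d1,57), H(d10,53), D(d2,51), F(d3,32), B(d6,23), K(d10,21), C(d3,19), A(d10,14)
G→slot 8; I→slot 10; J→slot 1; E skipped; H→slot 9; D→slot 2; F→slot 3; B→slot 6; K→slot 7; C skipped; A→slot 5.
Profit = 71 + 51 + 32 + 14 + 23 + 21 + 97 + 53 + 82 = 444

444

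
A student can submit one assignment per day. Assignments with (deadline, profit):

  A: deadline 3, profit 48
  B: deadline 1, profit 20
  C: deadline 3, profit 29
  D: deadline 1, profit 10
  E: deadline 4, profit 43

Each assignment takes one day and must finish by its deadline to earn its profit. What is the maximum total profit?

Sort by profit descending; place each in the latest free slot ≤ its deadline.
Profit order: A=48 E=43 C=29 B=20 D=10
Assign: A→slot 3, E→slot 4, C→slot 2, B→slot 1, D skipped.
Slots: [1:B] [2:C] [3:A] [4:E]
Profit = 20 + 29 + 48 + 43 = 140

140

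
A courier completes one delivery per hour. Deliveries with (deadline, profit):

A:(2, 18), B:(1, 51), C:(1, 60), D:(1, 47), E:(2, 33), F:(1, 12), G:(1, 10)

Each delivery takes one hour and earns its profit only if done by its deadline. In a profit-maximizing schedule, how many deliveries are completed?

Take jobs in profit order; each goes to the latest open slot no later than its deadline.
Profit order: C=60 B=51 D=47 E=33 A=18 F=12 G=10
Assign: C→slot 1, B skipped, D skipped, E→slot 2, A skipped, F skipped, G skipped.
Slots: [1:C] [2:E]
2 of 7 scheduled.

2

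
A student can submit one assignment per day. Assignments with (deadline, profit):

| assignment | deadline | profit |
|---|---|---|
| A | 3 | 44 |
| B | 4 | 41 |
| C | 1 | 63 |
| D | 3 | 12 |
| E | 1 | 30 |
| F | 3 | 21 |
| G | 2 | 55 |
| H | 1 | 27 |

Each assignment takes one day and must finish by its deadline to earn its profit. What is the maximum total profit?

203

Take jobs in profit order; each goes to the latest open slot no later than its deadline.
By profit: C(d1,63), G(d2,55), A(d3,44), B(d4,41), E(d1,30), H(d1,27), F(d3,21), D(d3,12)
C→slot 1; G→slot 2; A→slot 3; B→slot 4; E skipped; H skipped; F skipped; D skipped.
Profit = 63 + 55 + 44 + 41 = 203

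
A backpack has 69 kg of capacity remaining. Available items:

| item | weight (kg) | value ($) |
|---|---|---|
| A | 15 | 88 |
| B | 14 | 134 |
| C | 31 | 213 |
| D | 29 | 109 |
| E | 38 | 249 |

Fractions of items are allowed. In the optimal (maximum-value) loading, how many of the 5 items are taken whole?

Ratios (sorted): B 9.57, C 6.87, E 6.55, A 5.87, D 3.76
take B (14 @ 134); take C (31 @ 213); take 24/38 of E → 157.26. Capacity used 69/69.
2 item(s) taken whole; one partial (take 24/38 of E).

2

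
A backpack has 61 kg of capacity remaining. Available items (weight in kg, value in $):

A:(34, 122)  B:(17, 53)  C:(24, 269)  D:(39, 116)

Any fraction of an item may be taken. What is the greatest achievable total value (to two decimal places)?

400.35

Greedy by value/weight ratio, highest first.
Order: C (269/24=11.21) > A (122/34=3.59) > B (53/17=3.12) > D (116/39=2.97)
Fill: take C (24 @ 269) → take A (34 @ 122) → take 3/17 of B → 9.35; 61/61 used.
Total value = 400.35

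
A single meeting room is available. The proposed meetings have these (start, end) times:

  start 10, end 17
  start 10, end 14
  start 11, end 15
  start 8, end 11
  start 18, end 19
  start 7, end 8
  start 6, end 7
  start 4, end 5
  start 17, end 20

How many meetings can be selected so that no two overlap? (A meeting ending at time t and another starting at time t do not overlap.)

Sort by end time and greedily take each interval whose start is ≥ the last chosen end.
Sorted by end: (4,5)  (6,7)  (7,8)  (8,11)  (10,14)  (11,15)  (10,17)  (18,19)  (17,20)
take (4,5); take (6,7); take (7,8); take (8,11); take (11,15); take (18,19).
Selected 6 meetings.

6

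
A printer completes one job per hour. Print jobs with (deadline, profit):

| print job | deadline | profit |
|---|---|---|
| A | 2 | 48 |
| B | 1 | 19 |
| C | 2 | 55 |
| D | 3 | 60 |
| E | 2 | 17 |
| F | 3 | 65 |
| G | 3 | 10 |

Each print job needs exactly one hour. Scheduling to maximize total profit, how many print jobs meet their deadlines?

3

By profit: F(d3,65), D(d3,60), C(d2,55), A(d2,48), B(d1,19), E(d2,17), G(d3,10)
F→slot 3; D→slot 2; C→slot 1; A skipped; B skipped; E skipped; G skipped.
3 of 7 scheduled.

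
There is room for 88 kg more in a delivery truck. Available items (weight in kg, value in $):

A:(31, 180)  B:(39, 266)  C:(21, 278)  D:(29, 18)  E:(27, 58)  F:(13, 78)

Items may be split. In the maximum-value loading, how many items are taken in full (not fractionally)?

Sort by value per unit weight and fill in that order.
Order: C (278/21=13.24) > B (266/39=6.82) > F (78/13=6.00) > A (180/31=5.81) > E (58/27=2.15) > D (18/29=0.62)
Fill: take C (21 @ 278) → take B (39 @ 266) → take F (13 @ 78) → take 15/31 of A → 87.10; 88/88 used.
3 item(s) taken whole; one partial (take 15/31 of A).

3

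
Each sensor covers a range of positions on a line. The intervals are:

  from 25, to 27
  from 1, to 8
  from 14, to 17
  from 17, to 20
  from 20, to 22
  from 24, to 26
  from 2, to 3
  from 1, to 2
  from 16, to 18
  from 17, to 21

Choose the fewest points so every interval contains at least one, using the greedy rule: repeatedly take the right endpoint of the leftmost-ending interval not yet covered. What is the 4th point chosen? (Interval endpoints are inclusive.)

Sorted: [1,2] [2,3] [1,8] [14,17] [16,18] [17,20] [17,21] [20,22] [24,26] [25,27]
{[1,2],[2,3],[1,8]} hit by 2; {[14,17],[16,18],[17,20],[17,21]} hit by 17; {[20,22]} hit by 22; {[24,26],[25,27]} hit by 26.
Points: 2, 17, 22, 26 (4 total).

26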